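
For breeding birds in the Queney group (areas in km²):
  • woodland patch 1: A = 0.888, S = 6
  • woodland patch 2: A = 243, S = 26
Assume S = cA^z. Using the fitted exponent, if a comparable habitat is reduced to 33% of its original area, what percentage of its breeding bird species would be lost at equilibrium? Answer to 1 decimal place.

z = ln(26/6) / ln(243/0.888) = 1.4663 / 5.6118 = 0.2613
S_new/S_old = (A_new/A_old)^z = 0.33^0.2613 = exp(0.2613 × -1.1087) = 0.7485
Fraction lost = 1 − 0.7485 = 0.2515

25.2%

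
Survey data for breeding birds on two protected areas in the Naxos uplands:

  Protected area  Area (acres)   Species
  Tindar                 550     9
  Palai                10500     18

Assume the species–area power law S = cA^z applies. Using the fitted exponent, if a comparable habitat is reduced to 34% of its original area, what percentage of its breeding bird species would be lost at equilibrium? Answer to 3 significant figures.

z = ln(18/9) / ln(10500/550) = 0.6931 / 2.9492 = 0.2350
S_new/S_old = (A_new/A_old)^z = 0.34^0.2350 = exp(0.2350 × -1.0788) = 0.776
Fraction lost = 1 − 0.776 = 0.224

22.4%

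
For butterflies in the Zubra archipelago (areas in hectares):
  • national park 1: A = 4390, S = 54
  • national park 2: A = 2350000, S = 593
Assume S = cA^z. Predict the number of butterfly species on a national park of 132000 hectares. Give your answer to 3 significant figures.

198

z = ln(593/54) / ln(2350000/4390) = 2.3962 / 6.2828 = 0.3814
c = 54 / 4390^0.3814 = 54 / 24.5 = 2.204
S₃ = 2.204 × 132000^0.3814 = 2.204 × 89.73 ≈ 197.8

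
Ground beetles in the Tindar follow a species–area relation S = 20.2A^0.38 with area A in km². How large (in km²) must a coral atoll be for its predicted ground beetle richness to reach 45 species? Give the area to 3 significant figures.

8.23 km²

45 = 20.2 × A^0.38  ⇒  A^0.38 = 45/20.2 = 2.228
ln A = ln(2.228) / 0.38 = 0.8010 / 0.38 = 2.1078
A = e^2.1078 ≈ 8.23 km²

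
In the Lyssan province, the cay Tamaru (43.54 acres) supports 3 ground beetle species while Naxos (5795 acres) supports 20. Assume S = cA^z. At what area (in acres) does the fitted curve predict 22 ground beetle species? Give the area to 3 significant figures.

7410 acres

z = ln(20/3) / ln(5795/43.54) = 1.8971 / 4.8911 = 0.3879
c = 3 / 43.54^0.3879 = 3 / 4.322 = 0.6941
A = (22/0.6941)^(1/0.3879) ⇒ ln A = ln(31.69)/0.3879 = 8.9105
A = e^8.9105 ≈ 7409 acres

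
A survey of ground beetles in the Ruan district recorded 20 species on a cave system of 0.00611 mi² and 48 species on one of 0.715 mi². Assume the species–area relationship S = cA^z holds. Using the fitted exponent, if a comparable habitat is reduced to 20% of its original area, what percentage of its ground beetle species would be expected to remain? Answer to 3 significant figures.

z = ln(48/20) / ln(0.715/0.00611) = 0.8755 / 4.7624 = 0.1838
S_new/S_old = (A_new/A_old)^z = 0.2^0.1838 = exp(0.1838 × -1.6094) = 0.7439

74.4%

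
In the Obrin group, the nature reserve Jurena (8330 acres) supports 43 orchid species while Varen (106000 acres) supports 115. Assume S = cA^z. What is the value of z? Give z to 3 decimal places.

0.387

Taking logs: ln S = ln c + z ln A, so z = (ln S₂ − ln S₁)/(ln A₂ − ln A₁).
z = ln(115/43) / ln(106000/8330) = ln(2.674) / ln(12.73) = 0.9837 / 2.5436 = 0.3868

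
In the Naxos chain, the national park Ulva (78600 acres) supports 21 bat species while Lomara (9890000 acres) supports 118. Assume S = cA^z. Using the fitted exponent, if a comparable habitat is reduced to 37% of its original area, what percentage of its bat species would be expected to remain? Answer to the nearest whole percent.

z = ln(118/21) / ln(9890000/78600) = 1.7262 / 4.8349 = 0.3570
S_new/S_old = (A_new/A_old)^z = 0.37^0.3570 = exp(0.3570 × -0.9943) = 0.7012

70%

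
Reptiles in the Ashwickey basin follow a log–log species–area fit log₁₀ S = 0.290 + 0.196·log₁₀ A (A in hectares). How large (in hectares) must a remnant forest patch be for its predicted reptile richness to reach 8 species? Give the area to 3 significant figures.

8 = 1.95 × A^0.196  ⇒  A^0.196 = 8/1.95 = 4.103
ln A = ln(4.103) / 0.196 = 1.4117 / 0.196 = 7.2025
A = e^7.2025 ≈ 1343 hectares

1340 hectares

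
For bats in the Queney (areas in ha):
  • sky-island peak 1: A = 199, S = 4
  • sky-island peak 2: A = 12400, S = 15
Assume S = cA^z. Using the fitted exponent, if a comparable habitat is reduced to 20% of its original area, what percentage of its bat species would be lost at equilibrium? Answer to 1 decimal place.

40.2%

z = ln(15/4) / ln(12400/199) = 1.3218 / 4.1321 = 0.3199
S_new/S_old = (A_new/A_old)^z = 0.2^0.3199 = exp(0.3199 × -1.6094) = 0.5976
Fraction lost = 1 − 0.5976 = 0.4024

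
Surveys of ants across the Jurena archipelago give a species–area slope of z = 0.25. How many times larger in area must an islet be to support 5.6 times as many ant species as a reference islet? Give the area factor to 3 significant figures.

(A₂/A₁)^0.25 = 5.6, so A₂/A₁ = 5.6^(1/0.25) = 5.6^4
ln(A₂/A₁) = ln 5.6 / 0.25 = 1.7228 / 0.25 = 6.8911
A₂/A₁ = e^6.8911 ≈ 983.4

983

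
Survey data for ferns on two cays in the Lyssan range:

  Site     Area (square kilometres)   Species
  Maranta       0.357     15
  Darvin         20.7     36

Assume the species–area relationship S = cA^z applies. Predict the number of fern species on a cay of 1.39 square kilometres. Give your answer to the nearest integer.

20

z = ln(36/15) / ln(20.7/0.357) = 0.8755 / 4.0602 = 0.2156
c = 15 / 0.357^0.2156 = 15 / 0.8008 = 18.73
S₃ = 18.73 × 1.39^0.2156 = 18.73 × 1.074 ≈ 20.11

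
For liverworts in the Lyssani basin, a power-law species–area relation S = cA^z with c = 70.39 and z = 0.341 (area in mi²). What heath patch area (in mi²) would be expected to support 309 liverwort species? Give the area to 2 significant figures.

77 mi²

309 = 70.39 × A^0.341  ⇒  A^0.341 = 309/70.39 = 4.39
ln A = ln(4.39) / 0.341 = 1.4793 / 0.341 = 4.3381
A = e^4.3381 ≈ 76.56 mi²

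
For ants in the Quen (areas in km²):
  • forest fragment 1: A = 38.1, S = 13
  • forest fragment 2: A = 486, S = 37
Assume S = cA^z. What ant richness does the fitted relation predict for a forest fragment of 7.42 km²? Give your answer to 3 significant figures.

6.64

z = ln(37/13) / ln(486/38.1) = 1.0460 / 2.5460 = 0.4108
c = 13 / 38.1^0.4108 = 13 / 4.462 = 2.914
S₃ = 2.914 × 7.42^0.4108 = 2.914 × 2.278 ≈ 6.638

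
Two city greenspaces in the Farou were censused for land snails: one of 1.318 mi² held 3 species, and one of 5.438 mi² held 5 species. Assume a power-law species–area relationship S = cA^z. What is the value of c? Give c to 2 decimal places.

z = ln(S₂/S₁) / ln(A₂/A₁) = ln(5/3) / ln(5.438/1.318) = 0.5108 / 1.4173 = 0.3604
c = S₁ / A₁^z = 3 / 1.318^0.3604 = 3 / 1.105 = 2.716

2.72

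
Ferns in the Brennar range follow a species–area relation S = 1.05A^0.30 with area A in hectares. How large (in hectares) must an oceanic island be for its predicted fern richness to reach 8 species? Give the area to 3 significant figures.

870 hectares

8 = 1.05 × A^0.3  ⇒  A^0.3 = 8/1.05 = 7.619
ln A = ln(7.619) / 0.3 = 2.0307 / 0.3 = 6.7688
A = e^6.7688 ≈ 870.3 hectares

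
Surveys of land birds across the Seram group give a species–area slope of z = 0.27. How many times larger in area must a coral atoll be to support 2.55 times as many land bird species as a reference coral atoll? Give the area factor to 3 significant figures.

(A₂/A₁)^0.27 = 2.55, so A₂/A₁ = 2.55^(1/0.27) = 2.55^3.704
ln(A₂/A₁) = ln 2.55 / 0.27 = 0.9361 / 0.27 = 3.4670
A₂/A₁ = e^3.4670 ≈ 32.04

32.0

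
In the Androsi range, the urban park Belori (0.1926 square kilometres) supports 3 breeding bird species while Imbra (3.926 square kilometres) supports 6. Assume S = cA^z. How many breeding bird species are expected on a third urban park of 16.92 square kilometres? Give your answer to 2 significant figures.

z = ln(6/3) / ln(3.926/0.1926) = 0.6931 / 3.0148 = 0.2299
c = 3 / 0.1926^0.2299 = 3 / 0.6847 = 4.381
S₃ = 4.381 × 16.92^0.2299 = 4.381 × 1.916 ≈ 8.395

8.4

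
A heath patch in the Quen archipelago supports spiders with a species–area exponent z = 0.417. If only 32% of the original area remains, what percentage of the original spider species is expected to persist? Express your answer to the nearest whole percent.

62%

S_new/S_old = (A_new/A_old)^z = 0.32^0.417
= exp(0.417 × ln 0.32) = exp(0.417 × -1.1394) = exp(-0.4751) ≈ 0.6218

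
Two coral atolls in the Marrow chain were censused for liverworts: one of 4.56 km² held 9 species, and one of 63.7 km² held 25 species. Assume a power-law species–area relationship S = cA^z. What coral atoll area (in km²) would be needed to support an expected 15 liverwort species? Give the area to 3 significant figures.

z = ln(25/9) / ln(63.7/4.56) = 1.0217 / 2.6369 = 0.3874
c = 9 / 4.56^0.3874 = 9 / 1.8 = 5
A = (15/5)^(1/0.3874) ⇒ ln A = ln(3)/0.3874 = 2.8358
A = e^2.8358 ≈ 17.04 km²

17.0 km²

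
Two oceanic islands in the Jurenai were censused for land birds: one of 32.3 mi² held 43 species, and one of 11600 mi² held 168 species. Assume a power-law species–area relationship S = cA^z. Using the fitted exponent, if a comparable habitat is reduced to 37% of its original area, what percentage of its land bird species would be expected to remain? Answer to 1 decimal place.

79.4%

z = ln(168/43) / ln(11600/32.3) = 1.3628 / 5.8837 = 0.2316
S_new/S_old = (A_new/A_old)^z = 0.37^0.2316 = exp(0.2316 × -0.9943) = 0.7943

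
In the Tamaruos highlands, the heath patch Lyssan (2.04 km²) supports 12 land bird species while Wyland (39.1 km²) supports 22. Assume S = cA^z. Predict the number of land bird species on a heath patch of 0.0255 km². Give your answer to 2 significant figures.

z = ln(22/12) / ln(39.1/2.04) = 0.6061 / 2.9532 = 0.2052
c = 12 / 2.04^0.2052 = 12 / 1.158 = 10.37
S₃ = 10.37 × 0.0255^0.2052 = 10.37 × 0.4709 ≈ 4.882

4.9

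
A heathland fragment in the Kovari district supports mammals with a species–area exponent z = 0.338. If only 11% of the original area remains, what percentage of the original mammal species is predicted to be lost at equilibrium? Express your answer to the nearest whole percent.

53%

S_new/S_old = (A_new/A_old)^z = 0.11^0.338
= exp(0.338 × ln 0.11) = exp(0.338 × -2.2073) = exp(-0.7461) ≈ 0.4742
Fraction lost = 1 − 0.4742 = 0.5258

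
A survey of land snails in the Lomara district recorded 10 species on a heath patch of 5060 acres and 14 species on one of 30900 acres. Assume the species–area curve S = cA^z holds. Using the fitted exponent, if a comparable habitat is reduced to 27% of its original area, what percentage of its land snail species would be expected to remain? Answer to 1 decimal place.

z = ln(14/10) / ln(30900/5060) = 0.3365 / 1.8094 = 0.1860
S_new/S_old = (A_new/A_old)^z = 0.27^0.1860 = exp(0.1860 × -1.3093) = 0.7839

78.4%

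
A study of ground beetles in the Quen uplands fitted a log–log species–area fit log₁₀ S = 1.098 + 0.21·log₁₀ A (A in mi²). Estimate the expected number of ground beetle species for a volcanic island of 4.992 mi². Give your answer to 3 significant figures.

17.6

S = 12.53 × 4.992^0.21
ln S = ln 12.53 + 0.21 × ln 4.992 = 2.5282 + 0.21 × 1.6078 = 2.8659
S = e^2.8659 ≈ 17.56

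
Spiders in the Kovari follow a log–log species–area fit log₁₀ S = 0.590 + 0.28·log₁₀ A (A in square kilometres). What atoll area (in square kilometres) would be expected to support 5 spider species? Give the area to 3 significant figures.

2.45 square kilometres

5 = 3.89 × A^0.28  ⇒  A^0.28 = 5/3.89 = 1.285
ln A = ln(1.285) / 0.28 = 0.2509 / 0.28 = 0.8961
A = e^0.8961 ≈ 2.45 square kilometres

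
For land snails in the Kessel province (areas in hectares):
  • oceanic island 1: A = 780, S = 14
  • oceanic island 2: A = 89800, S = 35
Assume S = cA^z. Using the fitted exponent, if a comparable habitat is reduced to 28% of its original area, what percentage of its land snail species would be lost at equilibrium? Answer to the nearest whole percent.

z = ln(35/14) / ln(89800/780) = 0.9163 / 4.7460 = 0.1931
S_new/S_old = (A_new/A_old)^z = 0.28^0.1931 = exp(0.1931 × -1.2730) = 0.7821
Fraction lost = 1 − 0.7821 = 0.2179

22%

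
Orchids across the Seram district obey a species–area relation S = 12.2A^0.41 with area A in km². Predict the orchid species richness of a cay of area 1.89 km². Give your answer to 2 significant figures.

16

S = 12.2 × 1.89^0.41
ln S = ln 12.2 + 0.41 × ln 1.89 = 2.5014 + 0.41 × 0.6366 = 2.7624
S = e^2.7624 ≈ 15.84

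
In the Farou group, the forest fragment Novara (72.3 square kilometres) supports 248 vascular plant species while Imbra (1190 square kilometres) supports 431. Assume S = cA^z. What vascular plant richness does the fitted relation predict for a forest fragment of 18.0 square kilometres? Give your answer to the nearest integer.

z = ln(431/248) / ln(1190/72.3) = 0.5527 / 2.8009 = 0.1973
c = 248 / 72.3^0.1973 = 248 / 2.327 = 106.6
S₃ = 106.6 × 18^0.1973 = 106.6 × 1.769 ≈ 188.5

188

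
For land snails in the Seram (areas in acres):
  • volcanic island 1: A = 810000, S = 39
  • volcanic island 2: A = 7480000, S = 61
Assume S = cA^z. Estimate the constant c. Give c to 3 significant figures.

2.52

z = ln(S₂/S₁) / ln(A₂/A₁) = ln(61/39) / ln(7480000/810000) = 0.4473 / 2.2230 = 0.2012
c = S₁ / A₁^z = 39 / 810000^0.2012 = 39 / 15.45 = 2.524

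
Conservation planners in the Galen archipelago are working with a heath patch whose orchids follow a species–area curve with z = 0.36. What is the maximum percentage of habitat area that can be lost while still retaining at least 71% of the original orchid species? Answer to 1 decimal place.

61.4%

Need (A_new/A_old)^0.36 = 0.71, so A_new/A_old = 0.71^(1/0.36) = 0.71^2.778
ln(A_new/A_old) = ln 0.71 / 0.36 = -0.3425 / 0.36 = -0.9514
A_new/A_old = e^-0.9514 ≈ 0.3862
Fraction that can be lost = 1 − 0.3862 = 0.6138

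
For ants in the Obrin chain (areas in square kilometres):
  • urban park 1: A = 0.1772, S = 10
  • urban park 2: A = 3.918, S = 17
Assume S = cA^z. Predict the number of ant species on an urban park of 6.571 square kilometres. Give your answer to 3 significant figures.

z = ln(17/10) / ln(3.918/0.1772) = 0.5306 / 3.0961 = 0.1714
c = 10 / 0.1772^0.1714 = 10 / 0.7434 = 13.45
S₃ = 13.45 × 6.571^0.1714 = 13.45 × 1.381 ≈ 18.58

18.6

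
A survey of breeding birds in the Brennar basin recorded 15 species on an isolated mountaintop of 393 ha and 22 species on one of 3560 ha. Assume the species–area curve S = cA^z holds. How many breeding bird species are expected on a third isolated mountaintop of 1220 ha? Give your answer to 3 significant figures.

z = ln(22/15) / ln(3560/393) = 0.3830 / 2.2037 = 0.1738
c = 15 / 393^0.1738 = 15 / 2.824 = 5.311
S₃ = 5.311 × 1220^0.1738 = 5.311 × 3.439 ≈ 18.26

18.3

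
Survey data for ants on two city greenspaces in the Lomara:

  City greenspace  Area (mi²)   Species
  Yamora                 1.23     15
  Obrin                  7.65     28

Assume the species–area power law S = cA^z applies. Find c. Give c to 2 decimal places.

13.98

z = ln(S₂/S₁) / ln(A₂/A₁) = ln(28/15) / ln(7.65/1.23) = 0.6242 / 1.8277 = 0.3415
c = S₁ / A₁^z = 15 / 1.23^0.3415 = 15 / 1.073 = 13.98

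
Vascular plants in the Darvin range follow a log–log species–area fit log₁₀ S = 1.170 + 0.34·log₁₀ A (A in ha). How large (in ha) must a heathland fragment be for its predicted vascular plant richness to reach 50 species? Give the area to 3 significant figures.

50 = 14.79 × A^0.34  ⇒  A^0.34 = 50/14.79 = 3.38
ln A = ln(3.38) / 0.34 = 1.2180 / 0.34 = 3.5823
A = e^3.5823 ≈ 35.96 ha

36.0 ha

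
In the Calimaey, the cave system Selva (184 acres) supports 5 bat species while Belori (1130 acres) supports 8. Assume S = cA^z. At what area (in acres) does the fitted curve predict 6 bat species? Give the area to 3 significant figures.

372 acres

z = ln(8/5) / ln(1130/184) = 0.4700 / 1.8150 = 0.2589
c = 5 / 184^0.2589 = 5 / 3.859 = 1.296
A = (6/1.296)^(1/0.2589) ⇒ ln A = ln(4.631)/0.2589 = 5.9190
A = e^5.9190 ≈ 372 acres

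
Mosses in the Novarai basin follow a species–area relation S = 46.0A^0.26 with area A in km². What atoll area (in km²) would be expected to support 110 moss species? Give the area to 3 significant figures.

110 = 46 × A^0.26  ⇒  A^0.26 = 110/46 = 2.391
ln A = ln(2.391) / 0.26 = 0.8718 / 0.26 = 3.3532
A = e^3.3532 ≈ 28.59 km²

28.6 km²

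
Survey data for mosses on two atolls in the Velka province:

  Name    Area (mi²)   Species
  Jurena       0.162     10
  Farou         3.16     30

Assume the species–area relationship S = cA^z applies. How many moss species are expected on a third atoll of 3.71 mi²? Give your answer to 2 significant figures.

32

z = ln(30/10) / ln(3.16/0.162) = 1.0986 / 2.9707 = 0.3698
c = 10 / 0.162^0.3698 = 10 / 0.5101 = 19.6
S₃ = 19.6 × 3.71^0.3698 = 19.6 × 1.624 ≈ 31.83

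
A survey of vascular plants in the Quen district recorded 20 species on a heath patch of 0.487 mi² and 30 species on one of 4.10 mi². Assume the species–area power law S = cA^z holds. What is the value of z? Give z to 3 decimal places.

Taking logs: ln S = ln c + z ln A, so z = (ln S₂ − ln S₁)/(ln A₂ − ln A₁).
z = ln(30/20) / ln(4.1/0.487) = ln(1.5) / ln(8.419) = 0.4055 / 2.1305 = 0.1903

0.190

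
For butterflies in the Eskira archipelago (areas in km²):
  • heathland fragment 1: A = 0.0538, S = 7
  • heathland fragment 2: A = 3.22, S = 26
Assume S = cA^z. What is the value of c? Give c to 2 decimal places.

17.87

z = ln(S₂/S₁) / ln(A₂/A₁) = ln(26/7) / ln(3.22/0.0538) = 1.3122 / 4.0919 = 0.3207
c = S₁ / A₁^z = 7 / 0.0538^0.3207 = 7 / 0.3917 = 17.87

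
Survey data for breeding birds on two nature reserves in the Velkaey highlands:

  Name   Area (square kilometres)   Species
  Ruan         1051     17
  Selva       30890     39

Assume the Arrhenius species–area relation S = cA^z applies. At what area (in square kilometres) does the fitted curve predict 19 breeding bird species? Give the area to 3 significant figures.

z = ln(39/17) / ln(30890/1051) = 0.8303 / 3.3807 = 0.2456
c = 17 / 1051^0.2456 = 17 / 5.523 = 3.078
A = (19/3.078)^(1/0.2456) ⇒ ln A = ln(6.172)/0.2456 = 7.4103
A = e^7.4103 ≈ 1653 square kilometres

1650 square kilometres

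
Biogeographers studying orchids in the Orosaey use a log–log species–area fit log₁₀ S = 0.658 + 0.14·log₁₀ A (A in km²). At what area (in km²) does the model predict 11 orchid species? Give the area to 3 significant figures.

11 = 4.55 × A^0.14  ⇒  A^0.14 = 11/4.55 = 2.418
ln A = ln(2.418) / 0.14 = 0.8828 / 0.14 = 6.3057
A = e^6.3057 ≈ 547.7 km²

548 km²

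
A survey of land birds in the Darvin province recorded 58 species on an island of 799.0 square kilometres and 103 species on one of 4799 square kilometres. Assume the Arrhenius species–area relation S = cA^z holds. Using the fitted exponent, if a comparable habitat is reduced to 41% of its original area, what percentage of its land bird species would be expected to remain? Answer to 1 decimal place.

z = ln(103/58) / ln(4799/799) = 0.5743 / 1.7928 = 0.3203
S_new/S_old = (A_new/A_old)^z = 0.41^0.3203 = exp(0.3203 × -0.8916) = 0.7516

75.2%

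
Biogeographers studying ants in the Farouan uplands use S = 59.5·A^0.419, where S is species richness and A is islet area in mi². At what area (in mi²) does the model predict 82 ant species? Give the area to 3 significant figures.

2.15 mi²

82 = 59.5 × A^0.419  ⇒  A^0.419 = 82/59.5 = 1.378
ln A = ln(1.378) / 0.419 = 0.3207 / 0.419 = 0.7655
A = e^0.7655 ≈ 2.15 mi²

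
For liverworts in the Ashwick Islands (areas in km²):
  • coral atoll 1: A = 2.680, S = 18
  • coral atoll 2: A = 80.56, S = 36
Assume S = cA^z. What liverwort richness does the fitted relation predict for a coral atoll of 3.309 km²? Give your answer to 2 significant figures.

19

z = ln(36/18) / ln(80.56/2.68) = 0.6931 / 3.4032 = 0.2037
c = 18 / 2.68^0.2037 = 18 / 1.222 = 14.73
S₃ = 14.73 × 3.309^0.2037 = 14.73 × 1.276 ≈ 18.79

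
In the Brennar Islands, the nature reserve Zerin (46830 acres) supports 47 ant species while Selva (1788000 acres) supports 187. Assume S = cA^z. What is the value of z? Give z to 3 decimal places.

Taking logs: ln S = ln c + z ln A, so z = (ln S₂ − ln S₁)/(ln A₂ − ln A₁).
z = ln(187/47) / ln(1788000/46830) = ln(3.979) / ln(38.18) = 1.3810 / 3.6423 = 0.3791

0.379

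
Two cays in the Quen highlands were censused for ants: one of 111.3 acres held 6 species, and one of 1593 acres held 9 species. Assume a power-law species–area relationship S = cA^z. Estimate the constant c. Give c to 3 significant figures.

2.93

z = ln(S₂/S₁) / ln(A₂/A₁) = ln(9/6) / ln(1593/111.3) = 0.4055 / 2.6611 = 0.1524
c = S₁ / A₁^z = 6 / 111.3^0.1524 = 6 / 2.05 = 2.926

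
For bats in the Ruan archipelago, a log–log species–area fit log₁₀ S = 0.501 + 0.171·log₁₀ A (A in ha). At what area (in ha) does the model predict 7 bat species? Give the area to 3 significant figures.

103 ha

7 = 3.17 × A^0.171  ⇒  A^0.171 = 7/3.17 = 2.209
ln A = ln(2.209) / 0.171 = 0.7923 / 0.171 = 4.6334
A = e^4.6334 ≈ 102.9 ha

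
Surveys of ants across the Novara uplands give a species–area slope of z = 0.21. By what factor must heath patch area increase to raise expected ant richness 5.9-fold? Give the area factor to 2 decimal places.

4685.15

(A₂/A₁)^0.21 = 5.9, so A₂/A₁ = 5.9^(1/0.21) = 5.9^4.762
ln(A₂/A₁) = ln 5.9 / 0.21 = 1.7750 / 0.21 = 8.4522
A₂/A₁ = e^8.4522 ≈ 4685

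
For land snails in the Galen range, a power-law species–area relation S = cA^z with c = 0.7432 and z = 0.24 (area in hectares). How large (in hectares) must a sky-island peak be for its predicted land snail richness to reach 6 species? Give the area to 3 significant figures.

6020 hectares

6 = 0.7432 × A^0.24  ⇒  A^0.24 = 6/0.7432 = 8.073
ln A = ln(8.073) / 0.24 = 2.0885 / 0.24 = 8.7023
A = e^8.7023 ≈ 6017 hectares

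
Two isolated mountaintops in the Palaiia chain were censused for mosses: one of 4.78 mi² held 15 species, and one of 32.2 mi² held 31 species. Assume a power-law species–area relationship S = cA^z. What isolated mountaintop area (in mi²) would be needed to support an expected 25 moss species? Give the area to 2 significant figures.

z = ln(31/15) / ln(32.2/4.78) = 0.7259 / 1.9075 = 0.3806
c = 15 / 4.78^0.3806 = 15 / 1.814 = 8.27
A = (25/8.27)^(1/0.3806) ⇒ ln A = ln(3.023)/0.3806 = 2.9067
A = e^2.9067 ≈ 18.3 mi²

18 mi²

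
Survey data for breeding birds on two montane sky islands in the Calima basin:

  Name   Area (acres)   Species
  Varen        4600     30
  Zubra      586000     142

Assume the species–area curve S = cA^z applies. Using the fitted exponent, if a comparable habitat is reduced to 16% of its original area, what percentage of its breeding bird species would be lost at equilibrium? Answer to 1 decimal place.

z = ln(142/30) / ln(586000/4600) = 1.5546 / 4.8473 = 0.3207
S_new/S_old = (A_new/A_old)^z = 0.16^0.3207 = exp(0.3207 × -1.8326) = 0.5556
Fraction lost = 1 − 0.5556 = 0.4444

44.4%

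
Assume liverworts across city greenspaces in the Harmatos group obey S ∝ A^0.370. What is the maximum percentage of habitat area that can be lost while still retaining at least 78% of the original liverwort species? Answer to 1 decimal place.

48.9%

Need (A_new/A_old)^0.37 = 0.78, so A_new/A_old = 0.78^(1/0.37) = 0.78^2.703
ln(A_new/A_old) = ln 0.78 / 0.37 = -0.2485 / 0.37 = -0.6715
A_new/A_old = e^-0.6715 ≈ 0.5109
Fraction that can be lost = 1 − 0.5109 = 0.4891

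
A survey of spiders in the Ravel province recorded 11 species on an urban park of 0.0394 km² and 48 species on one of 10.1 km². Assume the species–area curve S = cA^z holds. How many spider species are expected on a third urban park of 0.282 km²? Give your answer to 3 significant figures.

18.6

z = ln(48/11) / ln(10.1/0.0394) = 1.4733 / 5.5465 = 0.2656
c = 11 / 0.0394^0.2656 = 11 / 0.4236 = 25.97
S₃ = 25.97 × 0.282^0.2656 = 25.97 × 0.7144 ≈ 18.55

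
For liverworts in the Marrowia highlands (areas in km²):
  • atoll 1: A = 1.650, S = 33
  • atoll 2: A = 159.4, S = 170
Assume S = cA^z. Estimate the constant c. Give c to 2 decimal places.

z = ln(S₂/S₁) / ln(A₂/A₁) = ln(170/33) / ln(159.4/1.65) = 1.6393 / 4.5706 = 0.3587
c = S₁ / A₁^z = 33 / 1.65^0.3587 = 33 / 1.197 = 27.57

27.57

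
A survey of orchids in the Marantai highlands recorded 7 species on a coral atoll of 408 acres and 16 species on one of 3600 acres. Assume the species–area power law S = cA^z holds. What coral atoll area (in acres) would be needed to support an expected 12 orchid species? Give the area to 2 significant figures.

z = ln(16/7) / ln(3600/408) = 0.8267 / 2.1774 = 0.3797
c = 7 / 408^0.3797 = 7 / 9.799 = 0.7144
A = (12/0.7144)^(1/0.3797) ⇒ ln A = ln(16.8)/0.3797 = 7.4310
A = e^7.4310 ≈ 1687 acres

1700 acres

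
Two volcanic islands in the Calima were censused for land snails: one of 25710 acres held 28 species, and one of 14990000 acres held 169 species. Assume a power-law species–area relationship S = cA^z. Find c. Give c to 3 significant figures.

1.59

z = ln(S₂/S₁) / ln(A₂/A₁) = ln(169/28) / ln(14990000/25710) = 1.7977 / 6.3683 = 0.2823
c = S₁ / A₁^z = 28 / 25710^0.2823 = 28 / 17.58 = 1.593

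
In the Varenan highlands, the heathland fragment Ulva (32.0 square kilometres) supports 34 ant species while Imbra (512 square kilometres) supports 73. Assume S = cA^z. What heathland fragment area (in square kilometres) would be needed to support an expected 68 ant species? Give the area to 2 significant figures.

400 square kilometres

z = ln(73/34) / ln(512/32) = 0.7641 / 2.7726 = 0.2756
c = 34 / 32^0.2756 = 34 / 2.599 = 13.08
A = (68/13.08)^(1/0.2756) ⇒ ln A = ln(5.198)/0.2756 = 5.9809
A = e^5.9809 ≈ 395.8 square kilometres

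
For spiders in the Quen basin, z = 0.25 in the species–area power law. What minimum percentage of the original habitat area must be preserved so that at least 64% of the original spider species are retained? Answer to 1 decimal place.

16.8%

Need (A_new/A_old)^0.25 = 0.64, so A_new/A_old = 0.64^(1/0.25) = 0.64^4
ln(A_new/A_old) = ln 0.64 / 0.25 = -0.4463 / 0.25 = -1.7851
A_new/A_old = e^-1.7851 ≈ 0.1678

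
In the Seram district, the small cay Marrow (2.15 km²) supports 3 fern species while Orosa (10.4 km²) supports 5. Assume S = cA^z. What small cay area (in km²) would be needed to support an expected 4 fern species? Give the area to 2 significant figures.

5.2 km²

z = ln(5/3) / ln(10.4/2.15) = 0.5108 / 1.5763 = 0.3241
c = 3 / 2.15^0.3241 = 3 / 1.282 = 2.341
A = (4/2.341)^(1/0.3241) ⇒ ln A = ln(1.709)/0.3241 = 1.6532
A = e^1.6532 ≈ 5.224 km²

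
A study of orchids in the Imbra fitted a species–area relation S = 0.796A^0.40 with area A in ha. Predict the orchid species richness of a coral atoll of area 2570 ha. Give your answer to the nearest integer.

S = 0.796 × 2570^0.4
ln S = ln 0.796 + 0.4 × ln 2570 = -0.2282 + 0.4 × 7.8517 = 2.9125
S = e^2.9125 ≈ 18.4

18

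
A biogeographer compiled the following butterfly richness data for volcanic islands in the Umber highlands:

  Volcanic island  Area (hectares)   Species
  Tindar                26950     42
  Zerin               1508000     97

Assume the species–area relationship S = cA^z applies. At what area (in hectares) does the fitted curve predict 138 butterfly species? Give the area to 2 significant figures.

8200000 hectares

z = ln(97/42) / ln(1508000/26950) = 0.8370 / 4.0246 = 0.2080
c = 42 / 26950^0.2080 = 42 / 8.346 = 5.032
A = (138/5.032)^(1/0.2080) ⇒ ln A = ln(27.42)/0.2080 = 15.9213
A = e^15.9213 ≈ 8213963 hectares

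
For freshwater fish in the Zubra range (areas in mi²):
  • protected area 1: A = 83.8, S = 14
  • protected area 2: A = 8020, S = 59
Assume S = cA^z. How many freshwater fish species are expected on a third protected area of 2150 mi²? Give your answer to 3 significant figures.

39.0

z = ln(59/14) / ln(8020/83.8) = 1.4385 / 4.5613 = 0.3154
c = 14 / 83.8^0.3154 = 14 / 4.041 = 3.464
S₃ = 3.464 × 2150^0.3154 = 3.464 × 11.24 ≈ 38.95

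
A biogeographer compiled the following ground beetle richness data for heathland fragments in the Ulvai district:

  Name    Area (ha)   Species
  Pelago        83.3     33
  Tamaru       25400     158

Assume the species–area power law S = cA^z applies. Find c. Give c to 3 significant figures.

z = ln(S₂/S₁) / ln(A₂/A₁) = ln(158/33) / ln(25400/83.3) = 1.5661 / 5.7201 = 0.2738
c = S₁ / A₁^z = 33 / 83.3^0.2738 = 33 / 3.356 = 9.832

9.83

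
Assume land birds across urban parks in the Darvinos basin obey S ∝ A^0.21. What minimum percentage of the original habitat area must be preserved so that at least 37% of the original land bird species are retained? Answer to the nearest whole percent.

Need (A_new/A_old)^0.21 = 0.37, so A_new/A_old = 0.37^(1/0.21) = 0.37^4.762
ln(A_new/A_old) = ln 0.37 / 0.21 = -0.9943 / 0.21 = -4.7345
A_new/A_old = e^-4.7345 ≈ 0.008787

1%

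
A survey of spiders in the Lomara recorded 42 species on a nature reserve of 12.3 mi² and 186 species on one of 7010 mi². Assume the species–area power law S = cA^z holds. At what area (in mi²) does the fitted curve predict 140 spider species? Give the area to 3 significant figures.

2090 mi²

z = ln(186/42) / ln(7010/12.3) = 1.4881 / 6.3455 = 0.2345
c = 42 / 12.3^0.2345 = 42 / 1.801 = 23.32
A = (140/23.32)^(1/0.2345) ⇒ ln A = ln(6.004)/0.2345 = 7.6436
A = e^7.6436 ≈ 2087 mi²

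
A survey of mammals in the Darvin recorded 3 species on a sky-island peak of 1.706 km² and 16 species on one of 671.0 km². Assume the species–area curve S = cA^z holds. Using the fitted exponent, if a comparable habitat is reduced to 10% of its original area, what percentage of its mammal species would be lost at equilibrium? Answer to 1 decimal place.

47.5%

z = ln(16/3) / ln(671/1.706) = 1.6740 / 5.9746 = 0.2802
S_new/S_old = (A_new/A_old)^z = 0.1^0.2802 = exp(0.2802 × -2.3026) = 0.5246
Fraction lost = 1 − 0.5246 = 0.4754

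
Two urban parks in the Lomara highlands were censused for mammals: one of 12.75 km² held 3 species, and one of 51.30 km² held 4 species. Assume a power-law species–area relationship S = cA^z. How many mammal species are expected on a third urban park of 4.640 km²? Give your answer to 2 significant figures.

2.4

z = ln(4/3) / ln(51.3/12.75) = 0.2877 / 1.3922 = 0.2066
c = 3 / 12.75^0.2066 = 3 / 1.692 = 1.773
S₃ = 1.773 × 4.64^0.2066 = 1.773 × 1.373 ≈ 2.434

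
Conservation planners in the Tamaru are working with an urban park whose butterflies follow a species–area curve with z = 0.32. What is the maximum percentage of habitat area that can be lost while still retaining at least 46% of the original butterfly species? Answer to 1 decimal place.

Need (A_new/A_old)^0.32 = 0.46, so A_new/A_old = 0.46^(1/0.32) = 0.46^3.125
ln(A_new/A_old) = ln 0.46 / 0.32 = -0.7765 / 0.32 = -2.4267
A_new/A_old = e^-2.4267 ≈ 0.08833
Fraction that can be lost = 1 − 0.08833 = 0.9117

91.2%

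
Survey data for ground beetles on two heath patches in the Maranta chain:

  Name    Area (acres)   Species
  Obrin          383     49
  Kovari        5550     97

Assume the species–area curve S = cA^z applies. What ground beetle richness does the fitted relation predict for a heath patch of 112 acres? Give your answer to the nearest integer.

z = ln(97/49) / ln(5550/383) = 0.6829 / 2.6735 = 0.2554
c = 49 / 383^0.2554 = 49 / 4.569 = 10.72
S₃ = 10.72 × 112^0.2554 = 10.72 × 3.338 ≈ 35.79

36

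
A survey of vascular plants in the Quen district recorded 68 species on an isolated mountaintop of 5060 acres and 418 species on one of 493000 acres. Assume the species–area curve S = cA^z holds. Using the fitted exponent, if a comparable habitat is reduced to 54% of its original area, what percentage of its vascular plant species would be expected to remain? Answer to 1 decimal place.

78.3%

z = ln(418/68) / ln(493000/5060) = 1.8160 / 4.5791 = 0.3966
S_new/S_old = (A_new/A_old)^z = 0.54^0.3966 = exp(0.3966 × -0.6162) = 0.7832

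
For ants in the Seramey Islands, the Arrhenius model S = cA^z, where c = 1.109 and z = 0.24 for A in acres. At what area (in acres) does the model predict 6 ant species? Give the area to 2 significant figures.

1100 acres

6 = 1.109 × A^0.24  ⇒  A^0.24 = 6/1.109 = 5.41
ln A = ln(5.41) / 0.24 = 1.6883 / 0.24 = 7.0346
A = e^7.0346 ≈ 1135 acres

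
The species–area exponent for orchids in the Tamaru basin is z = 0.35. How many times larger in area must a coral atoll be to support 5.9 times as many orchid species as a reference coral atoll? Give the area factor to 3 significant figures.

159

(A₂/A₁)^0.35 = 5.9, so A₂/A₁ = 5.9^(1/0.35) = 5.9^2.857
ln(A₂/A₁) = ln 5.9 / 0.35 = 1.7750 / 0.35 = 5.0713
A₂/A₁ = e^5.0713 ≈ 159.4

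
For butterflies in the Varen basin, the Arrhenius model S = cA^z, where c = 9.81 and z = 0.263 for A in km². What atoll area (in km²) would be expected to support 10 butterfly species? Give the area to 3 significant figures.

1.08 km²

10 = 9.81 × A^0.263  ⇒  A^0.263 = 10/9.81 = 1.019
ln A = ln(1.019) / 0.263 = 0.0192 / 0.263 = 0.0729
A = e^0.0729 ≈ 1.076 km²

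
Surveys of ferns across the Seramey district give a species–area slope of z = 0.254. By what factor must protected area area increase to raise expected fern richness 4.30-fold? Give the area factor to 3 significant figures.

312

(A₂/A₁)^0.254 = 4.3, so A₂/A₁ = 4.3^(1/0.254) = 4.3^3.937
ln(A₂/A₁) = ln 4.3 / 0.254 = 1.4586 / 0.254 = 5.7426
A₂/A₁ = e^5.7426 ≈ 311.9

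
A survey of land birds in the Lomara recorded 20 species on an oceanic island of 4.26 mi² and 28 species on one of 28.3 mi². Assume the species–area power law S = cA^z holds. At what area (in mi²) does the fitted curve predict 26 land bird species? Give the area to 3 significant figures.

z = ln(28/20) / ln(28.3/4.26) = 0.3365 / 1.8936 = 0.1777
c = 20 / 4.26^0.1777 = 20 / 1.294 = 15.46
A = (26/15.46)^(1/0.1777) ⇒ ln A = ln(1.682)/0.1777 = 2.9258
A = e^2.9258 ≈ 18.65 mi²

18.6 mi²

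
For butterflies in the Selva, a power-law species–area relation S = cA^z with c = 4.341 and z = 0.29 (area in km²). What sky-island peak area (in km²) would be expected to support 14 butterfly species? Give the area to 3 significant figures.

56.7 km²

14 = 4.341 × A^0.29  ⇒  A^0.29 = 14/4.341 = 3.225
ln A = ln(3.225) / 0.29 = 1.1710 / 0.29 = 4.0378
A = e^4.0378 ≈ 56.7 km²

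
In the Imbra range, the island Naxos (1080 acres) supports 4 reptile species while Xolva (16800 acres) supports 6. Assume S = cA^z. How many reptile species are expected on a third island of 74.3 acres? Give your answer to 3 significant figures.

z = ln(6/4) / ln(16800/1080) = 0.4055 / 2.7444 = 0.1477
c = 4 / 1080^0.1477 = 4 / 2.806 = 1.425
S₃ = 1.425 × 74.3^0.1477 = 1.425 × 1.89 ≈ 2.694

2.69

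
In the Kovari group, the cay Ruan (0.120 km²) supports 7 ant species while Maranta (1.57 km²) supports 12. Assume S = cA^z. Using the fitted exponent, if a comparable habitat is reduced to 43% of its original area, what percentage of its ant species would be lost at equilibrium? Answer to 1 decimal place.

z = ln(12/7) / ln(1.57/0.12) = 0.5390 / 2.5713 = 0.2096
S_new/S_old = (A_new/A_old)^z = 0.43^0.2096 = exp(0.2096 × -0.8440) = 0.8379
Fraction lost = 1 − 0.8379 = 0.1621

16.2%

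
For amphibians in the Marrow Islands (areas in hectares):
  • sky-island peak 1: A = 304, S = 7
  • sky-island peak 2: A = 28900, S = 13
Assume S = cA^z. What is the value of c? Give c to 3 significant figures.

z = ln(S₂/S₁) / ln(A₂/A₁) = ln(13/7) / ln(28900/304) = 0.6190 / 4.5546 = 0.1359
c = S₁ / A₁^z = 7 / 304^0.1359 = 7 / 2.175 = 3.218

3.22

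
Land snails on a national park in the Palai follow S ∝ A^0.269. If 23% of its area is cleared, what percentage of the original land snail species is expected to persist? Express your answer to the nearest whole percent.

S_new/S_old = (A_new/A_old)^z = 0.77^0.269
= exp(0.269 × ln 0.77) = exp(0.269 × -0.2614) = exp(-0.0703) ≈ 0.9321

93%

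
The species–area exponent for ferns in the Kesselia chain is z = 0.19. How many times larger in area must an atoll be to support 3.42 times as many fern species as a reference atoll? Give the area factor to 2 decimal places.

(A₂/A₁)^0.19 = 3.42, so A₂/A₁ = 3.42^(1/0.19) = 3.42^5.263
ln(A₂/A₁) = ln 3.42 / 0.19 = 1.2296 / 0.19 = 6.4718
A₂/A₁ = e^6.4718 ≈ 646.6

646.64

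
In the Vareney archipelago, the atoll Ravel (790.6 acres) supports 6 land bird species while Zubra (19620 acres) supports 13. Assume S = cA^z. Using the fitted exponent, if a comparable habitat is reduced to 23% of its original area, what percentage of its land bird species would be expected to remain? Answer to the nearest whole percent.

70%

z = ln(13/6) / ln(19620/790.6) = 0.7732 / 3.2115 = 0.2408
S_new/S_old = (A_new/A_old)^z = 0.23^0.2408 = exp(0.2408 × -1.4697) = 0.702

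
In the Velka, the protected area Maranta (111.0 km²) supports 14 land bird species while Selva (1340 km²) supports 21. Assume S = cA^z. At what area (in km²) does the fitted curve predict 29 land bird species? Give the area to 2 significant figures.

9700 km²

z = ln(21/14) / ln(1340/111) = 0.4055 / 2.4909 = 0.1628
c = 14 / 111^0.1628 = 14 / 2.152 = 6.504
A = (29/6.504)^(1/0.1628) ⇒ ln A = ln(4.459)/0.1628 = 9.1833
A = e^9.1833 ≈ 9733 km²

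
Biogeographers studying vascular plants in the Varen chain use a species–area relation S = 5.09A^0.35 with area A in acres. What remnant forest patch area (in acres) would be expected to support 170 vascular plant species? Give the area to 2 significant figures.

170 = 5.09 × A^0.35  ⇒  A^0.35 = 170/5.09 = 33.4
ln A = ln(33.4) / 0.35 = 3.5085 / 0.35 = 10.0243
A = e^10.0243 ≈ 22569 acres

23000 acres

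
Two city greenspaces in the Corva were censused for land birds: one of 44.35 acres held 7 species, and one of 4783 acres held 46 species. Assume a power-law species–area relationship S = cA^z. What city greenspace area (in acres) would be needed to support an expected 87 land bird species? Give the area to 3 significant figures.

23300 acres

z = ln(46/7) / ln(4783/44.35) = 1.8827 / 4.6807 = 0.4022
c = 7 / 44.35^0.4022 = 7 / 4.597 = 1.523
A = (87/1.523)^(1/0.4022) ⇒ ln A = ln(57.13)/0.4022 = 10.0571
A = e^10.0571 ≈ 23322 acres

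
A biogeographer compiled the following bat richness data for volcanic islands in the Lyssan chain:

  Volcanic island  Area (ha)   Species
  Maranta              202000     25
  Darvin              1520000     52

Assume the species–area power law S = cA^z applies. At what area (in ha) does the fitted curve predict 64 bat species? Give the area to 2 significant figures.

z = ln(52/25) / ln(1520000/202000) = 0.7324 / 2.0182 = 0.3629
c = 25 / 202000^0.3629 = 25 / 84.18 = 0.297
A = (64/0.297)^(1/0.3629) ⇒ ln A = ln(215.5)/0.3629 = 14.8064
A = e^14.8064 ≈ 2693672 ha

2700000 ha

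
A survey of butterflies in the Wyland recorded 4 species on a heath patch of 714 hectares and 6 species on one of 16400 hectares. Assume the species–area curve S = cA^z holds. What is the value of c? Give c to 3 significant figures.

1.71

z = ln(S₂/S₁) / ln(A₂/A₁) = ln(6/4) / ln(16400/714) = 0.4055 / 3.1342 = 0.1294
c = S₁ / A₁^z = 4 / 714^0.1294 = 4 / 2.34 = 1.71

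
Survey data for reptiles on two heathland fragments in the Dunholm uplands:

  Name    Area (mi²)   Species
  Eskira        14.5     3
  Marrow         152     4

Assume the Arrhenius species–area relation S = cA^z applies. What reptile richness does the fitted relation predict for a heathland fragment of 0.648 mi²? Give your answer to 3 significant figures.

z = ln(4/3) / ln(152/14.5) = 0.2877 / 2.3497 = 0.1224
c = 3 / 14.5^0.1224 = 3 / 1.387 = 2.162
S₃ = 2.162 × 0.648^0.1224 = 2.162 × 0.9483 ≈ 2.051

2.05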